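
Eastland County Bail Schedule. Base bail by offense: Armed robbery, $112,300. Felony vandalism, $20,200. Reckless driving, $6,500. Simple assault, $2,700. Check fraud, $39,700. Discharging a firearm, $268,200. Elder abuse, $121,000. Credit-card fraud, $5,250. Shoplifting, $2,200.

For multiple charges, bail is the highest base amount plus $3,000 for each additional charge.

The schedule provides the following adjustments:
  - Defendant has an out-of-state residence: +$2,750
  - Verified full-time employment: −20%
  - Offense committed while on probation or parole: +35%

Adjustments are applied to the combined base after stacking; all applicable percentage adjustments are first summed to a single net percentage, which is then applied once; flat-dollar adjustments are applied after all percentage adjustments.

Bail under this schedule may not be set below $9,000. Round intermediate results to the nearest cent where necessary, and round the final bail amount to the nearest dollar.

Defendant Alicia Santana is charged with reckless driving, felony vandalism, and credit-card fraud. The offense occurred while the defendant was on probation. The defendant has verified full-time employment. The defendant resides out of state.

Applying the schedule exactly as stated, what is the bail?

Base amounts from the schedule: reckless driving $6,500; felony vandalism $20,200; credit-card fraud $5,250.
Stacking rule: highest base plus $3,000 per additional charge. Highest is felony vandalism at $20,200; 2 additional charges → +$6,000. Combined base = $26,200.
Net percentage adjustment: −20% +35% = +15%. $26,200 × 1.15 = $30,130.
Defendant has an out-of-state residence (+$2,750 flat): $30,130 + $2,750 = $32,880.
$32,880 is at or above the $9,000 minimum.

$32,880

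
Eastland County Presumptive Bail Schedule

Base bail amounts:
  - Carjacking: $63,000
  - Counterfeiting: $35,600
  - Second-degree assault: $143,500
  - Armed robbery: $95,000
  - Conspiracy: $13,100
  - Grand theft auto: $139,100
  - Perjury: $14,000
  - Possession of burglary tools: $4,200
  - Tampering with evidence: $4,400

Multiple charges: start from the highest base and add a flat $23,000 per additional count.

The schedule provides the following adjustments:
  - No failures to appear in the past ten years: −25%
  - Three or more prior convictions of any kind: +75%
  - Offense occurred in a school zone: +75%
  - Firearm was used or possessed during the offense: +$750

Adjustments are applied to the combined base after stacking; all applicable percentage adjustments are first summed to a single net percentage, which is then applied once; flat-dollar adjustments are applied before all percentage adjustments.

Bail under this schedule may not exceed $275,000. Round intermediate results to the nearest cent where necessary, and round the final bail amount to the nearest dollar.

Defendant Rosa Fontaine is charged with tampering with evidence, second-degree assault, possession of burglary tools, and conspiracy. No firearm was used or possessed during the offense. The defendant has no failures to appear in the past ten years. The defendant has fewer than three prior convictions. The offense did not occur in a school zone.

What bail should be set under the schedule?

$159,375

Base amounts from the schedule: tampering with evidence $4,400; second-degree assault $143,500; possession of burglary tools $4,200; conspiracy $13,100.
Stacking rule: highest base plus $23,000 per additional charge. Highest is second-degree assault at $143,500; 3 additional charges → +$69,000. Combined base = $212,500.
No failures to appear in the past ten years (−25%): $212,500 × 0.75 = $159,375.
$159,375 is within the $275,000 maximum.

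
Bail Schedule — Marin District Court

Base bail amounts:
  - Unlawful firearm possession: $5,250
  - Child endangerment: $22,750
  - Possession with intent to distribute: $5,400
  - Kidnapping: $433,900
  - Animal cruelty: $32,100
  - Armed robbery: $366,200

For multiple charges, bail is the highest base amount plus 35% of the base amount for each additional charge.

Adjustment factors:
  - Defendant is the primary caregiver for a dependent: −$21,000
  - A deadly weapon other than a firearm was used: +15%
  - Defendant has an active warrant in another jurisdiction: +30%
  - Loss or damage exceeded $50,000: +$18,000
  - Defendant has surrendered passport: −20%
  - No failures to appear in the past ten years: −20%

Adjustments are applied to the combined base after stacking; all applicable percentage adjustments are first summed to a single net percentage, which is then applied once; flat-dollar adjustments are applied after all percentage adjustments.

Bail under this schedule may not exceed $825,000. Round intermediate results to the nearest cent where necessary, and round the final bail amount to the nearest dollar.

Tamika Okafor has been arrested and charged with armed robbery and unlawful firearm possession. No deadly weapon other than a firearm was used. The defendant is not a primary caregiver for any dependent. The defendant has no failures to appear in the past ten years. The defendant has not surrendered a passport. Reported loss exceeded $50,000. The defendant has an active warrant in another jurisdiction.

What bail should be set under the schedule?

$422,841

Base amounts from the schedule: armed robbery $366,200; unlawful firearm possession $5,250.
Stacking rule: highest base plus 35% of each additional charge. Highest is armed robbery at $366,200. Additional: $5,250 × 35% = $1,837.50. Combined base = $366,200 + $1,837.50 = $368,037.50.
Net percentage adjustment: +30% −20% = +10%. $368,037.50 × 1.1 = $404,841.25.
Loss or damage exceeded $50,000 (+$18,000 flat): $404,841.25 + $18,000 = $422,841.25.
$422,841.25 is within the $825,000 maximum.
Rounded to the nearest dollar: $422,841.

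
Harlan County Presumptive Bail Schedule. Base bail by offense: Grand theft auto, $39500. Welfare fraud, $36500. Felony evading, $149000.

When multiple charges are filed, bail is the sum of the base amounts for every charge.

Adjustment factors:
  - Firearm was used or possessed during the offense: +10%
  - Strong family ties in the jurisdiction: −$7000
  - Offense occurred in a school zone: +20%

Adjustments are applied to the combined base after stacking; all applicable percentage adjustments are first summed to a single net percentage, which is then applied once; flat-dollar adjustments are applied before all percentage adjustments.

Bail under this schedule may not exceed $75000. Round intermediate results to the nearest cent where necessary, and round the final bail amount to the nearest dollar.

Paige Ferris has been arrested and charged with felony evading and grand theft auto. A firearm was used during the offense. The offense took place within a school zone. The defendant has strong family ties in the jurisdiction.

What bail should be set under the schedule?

$75000

Base amounts from the schedule: felony evading $149000; grand theft auto $39500.
Stacking rule: sum of all bases. $149000 + $39500 = $188500.
Strong family ties in the jurisdiction (−$7000 flat): $188500 − $7000 = $181500.
Net percentage adjustment: +10% +20% = +30%. $181500 × 1.3 = $235950.
Result $235950 exceeds the maximum of $75000; bail is capped at $75000.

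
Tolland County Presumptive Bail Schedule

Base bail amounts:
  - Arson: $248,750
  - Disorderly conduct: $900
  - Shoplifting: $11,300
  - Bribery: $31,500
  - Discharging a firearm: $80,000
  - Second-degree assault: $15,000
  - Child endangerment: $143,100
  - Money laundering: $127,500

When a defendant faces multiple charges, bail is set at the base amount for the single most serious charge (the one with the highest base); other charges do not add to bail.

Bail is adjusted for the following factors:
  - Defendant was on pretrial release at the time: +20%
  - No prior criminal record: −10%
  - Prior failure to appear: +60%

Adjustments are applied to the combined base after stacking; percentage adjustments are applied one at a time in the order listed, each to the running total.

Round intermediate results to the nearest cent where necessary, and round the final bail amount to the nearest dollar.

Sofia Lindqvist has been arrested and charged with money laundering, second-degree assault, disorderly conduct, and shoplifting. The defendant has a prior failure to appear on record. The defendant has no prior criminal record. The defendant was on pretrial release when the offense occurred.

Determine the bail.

$220,320

Base amounts from the schedule: money laundering $127,500; second-degree assault $15,000; disorderly conduct $900; shoplifting $11,300.
Stacking rule: use the highest base only. Highest is money laundering at $127,500. Combined base = $127,500.
Defendant was on pretrial release at the time (+20%): $127,500 × 1.2 = $153,000.
No prior criminal record (−10%): $153,000 × 0.9 = $137,700.
Prior failure to appear (+60%): $137,700 × 1.6 = $220,320.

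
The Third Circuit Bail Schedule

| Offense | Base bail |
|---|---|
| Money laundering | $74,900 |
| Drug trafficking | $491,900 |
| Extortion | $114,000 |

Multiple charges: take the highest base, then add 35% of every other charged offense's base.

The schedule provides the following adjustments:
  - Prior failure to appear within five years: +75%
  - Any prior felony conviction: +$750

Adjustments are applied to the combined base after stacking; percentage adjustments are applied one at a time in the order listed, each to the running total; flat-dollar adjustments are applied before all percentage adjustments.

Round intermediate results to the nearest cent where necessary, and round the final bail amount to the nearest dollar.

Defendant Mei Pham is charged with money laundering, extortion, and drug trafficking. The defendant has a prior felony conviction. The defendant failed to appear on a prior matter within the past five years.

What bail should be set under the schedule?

Base amounts from the schedule: money laundering $74,900; extortion $114,000; drug trafficking $491,900.
Stacking rule: highest base plus 35% of each additional charge. Highest is drug trafficking at $491,900. Additional: $74,900 × 35% = $26,215; $114,000 × 35% = $39,900. Combined base = $491,900 + $66,115 = $558,015.
Any prior felony conviction (+$750 flat): $558,015 + $750 = $558,765.
Prior failure to appear within five years (+75%): $558,765 × 1.75 = $977,838.75.
Rounded to the nearest dollar: $977,839.

$977,839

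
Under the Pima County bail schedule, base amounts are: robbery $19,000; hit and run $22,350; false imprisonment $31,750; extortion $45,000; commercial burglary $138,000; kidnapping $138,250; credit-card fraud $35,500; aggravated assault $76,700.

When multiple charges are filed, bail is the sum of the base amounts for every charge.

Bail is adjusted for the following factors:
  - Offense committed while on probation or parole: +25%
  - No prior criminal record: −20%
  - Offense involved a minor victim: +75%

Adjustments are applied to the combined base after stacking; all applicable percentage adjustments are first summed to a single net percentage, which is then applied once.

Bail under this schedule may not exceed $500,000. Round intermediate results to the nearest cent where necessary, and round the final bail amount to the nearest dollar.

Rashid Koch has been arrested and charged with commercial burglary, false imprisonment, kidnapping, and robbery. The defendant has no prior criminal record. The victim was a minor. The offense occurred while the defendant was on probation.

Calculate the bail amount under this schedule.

Base amounts from the schedule: commercial burglary $138,000; false imprisonment $31,750; kidnapping $138,250; robbery $19,000.
Stacking rule: sum of all bases. $138,000 + $31,750 + $138,250 + $19,000 = $327,000.
Net percentage adjustment: +25% −20% +75% = +80%. $327,000 × 1.8 = $588,600.
Result $588,600 exceeds the maximum of $500,000; bail is capped at $500,000.

$500,000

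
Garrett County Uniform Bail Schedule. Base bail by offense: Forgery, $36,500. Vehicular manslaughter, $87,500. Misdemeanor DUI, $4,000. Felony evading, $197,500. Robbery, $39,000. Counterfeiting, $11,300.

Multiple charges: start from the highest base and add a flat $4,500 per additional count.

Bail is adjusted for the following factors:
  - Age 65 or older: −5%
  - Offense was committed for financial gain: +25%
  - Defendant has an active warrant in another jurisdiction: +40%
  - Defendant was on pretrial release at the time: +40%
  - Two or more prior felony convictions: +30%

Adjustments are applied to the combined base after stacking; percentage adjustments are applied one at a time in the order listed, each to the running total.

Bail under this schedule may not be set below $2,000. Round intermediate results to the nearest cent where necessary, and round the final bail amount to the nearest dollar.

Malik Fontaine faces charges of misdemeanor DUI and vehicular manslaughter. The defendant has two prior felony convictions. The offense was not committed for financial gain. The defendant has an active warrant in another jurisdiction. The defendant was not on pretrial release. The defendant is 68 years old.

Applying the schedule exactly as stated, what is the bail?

$159,068

Base amounts from the schedule: misdemeanor DUI $4,000; vehicular manslaughter $87,500.
Stacking rule: highest base plus $4,500 per additional charge. Highest is vehicular manslaughter at $87,500; 1 additional charge → +$4,500. Combined base = $92,000.
Age 65 or older (−5%): $92,000 × 0.95 = $87,400.
Defendant has an active warrant in another jurisdiction (+40%): $87,400 × 1.4 = $122,360.
Two or more prior felony convictions (+30%): $122,360 × 1.3 = $159,068.
$159,068 is at or above the $2,000 minimum.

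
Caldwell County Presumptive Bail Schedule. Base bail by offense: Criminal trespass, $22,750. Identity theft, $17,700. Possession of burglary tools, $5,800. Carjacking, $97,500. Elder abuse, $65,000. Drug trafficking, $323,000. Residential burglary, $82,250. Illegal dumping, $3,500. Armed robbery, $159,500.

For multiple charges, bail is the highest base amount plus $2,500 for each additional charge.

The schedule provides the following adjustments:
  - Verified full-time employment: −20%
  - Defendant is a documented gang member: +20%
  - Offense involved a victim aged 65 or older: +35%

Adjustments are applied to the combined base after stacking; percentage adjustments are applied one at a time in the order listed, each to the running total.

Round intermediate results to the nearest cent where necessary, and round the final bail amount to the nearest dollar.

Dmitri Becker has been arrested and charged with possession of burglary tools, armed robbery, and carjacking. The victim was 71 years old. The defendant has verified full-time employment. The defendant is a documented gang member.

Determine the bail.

$213,192

Base amounts from the schedule: possession of burglary tools $5,800; armed robbery $159,500; carjacking $97,500.
Stacking rule: highest base plus $2,500 per additional charge. Highest is armed robbery at $159,500; 2 additional charges → +$5,000. Combined base = $164,500.
Verified full-time employment (−20%): $164,500 × 0.8 = $131,600.
Defendant is a documented gang member (+20%): $131,600 × 1.2 = $157,920.
Offense involved a victim aged 65 or older (+35%): $157,920 × 1.35 = $213,192.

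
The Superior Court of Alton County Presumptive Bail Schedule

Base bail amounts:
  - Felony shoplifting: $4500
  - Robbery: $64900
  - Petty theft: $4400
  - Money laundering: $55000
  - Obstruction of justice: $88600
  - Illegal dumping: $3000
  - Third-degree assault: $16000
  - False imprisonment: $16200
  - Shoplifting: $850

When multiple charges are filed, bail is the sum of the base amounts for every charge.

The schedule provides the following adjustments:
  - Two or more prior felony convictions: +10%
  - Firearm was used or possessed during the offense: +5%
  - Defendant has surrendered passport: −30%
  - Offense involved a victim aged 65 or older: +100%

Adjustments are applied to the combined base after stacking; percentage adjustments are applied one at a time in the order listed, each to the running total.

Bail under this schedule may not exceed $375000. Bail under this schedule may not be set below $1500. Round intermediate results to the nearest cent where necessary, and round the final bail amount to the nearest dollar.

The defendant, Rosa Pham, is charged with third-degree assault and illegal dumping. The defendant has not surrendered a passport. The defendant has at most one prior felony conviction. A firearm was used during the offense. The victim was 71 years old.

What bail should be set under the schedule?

$39900

Base amounts from the schedule: third-degree assault $16000; illegal dumping $3000.
Stacking rule: sum of all bases. $16000 + $3000 = $19000.
Firearm was used or possessed during the offense (+5%): $19000 × 1.05 = $19950.
Offense involved a victim aged 65 or older (+100%): $19950 × 2 = $39900.
$39900 is within the $375000 maximum.
$39900 is at or above the $1500 minimum.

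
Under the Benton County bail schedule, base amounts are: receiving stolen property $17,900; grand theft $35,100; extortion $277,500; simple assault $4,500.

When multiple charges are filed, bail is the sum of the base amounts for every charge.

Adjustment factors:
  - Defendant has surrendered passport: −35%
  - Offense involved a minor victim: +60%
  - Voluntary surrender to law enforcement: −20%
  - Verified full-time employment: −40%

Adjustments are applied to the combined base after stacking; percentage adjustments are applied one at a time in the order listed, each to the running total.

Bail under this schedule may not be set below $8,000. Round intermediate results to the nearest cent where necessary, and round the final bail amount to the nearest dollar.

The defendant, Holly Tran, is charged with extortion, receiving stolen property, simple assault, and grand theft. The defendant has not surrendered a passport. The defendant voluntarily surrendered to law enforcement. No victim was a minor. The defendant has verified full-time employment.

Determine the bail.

Base amounts from the schedule: extortion $277,500; receiving stolen property $17,900; simple assault $4,500; grand theft $35,100.
Stacking rule: sum of all bases. $277,500 + $17,900 + $4,500 + $35,100 = $335,000.
Voluntary surrender to law enforcement (−20%): $335,000 × 0.8 = $268,000.
Verified full-time employment (−40%): $268,000 × 0.6 = $160,800.
$160,800 is at or above the $8,000 minimum.

$160,800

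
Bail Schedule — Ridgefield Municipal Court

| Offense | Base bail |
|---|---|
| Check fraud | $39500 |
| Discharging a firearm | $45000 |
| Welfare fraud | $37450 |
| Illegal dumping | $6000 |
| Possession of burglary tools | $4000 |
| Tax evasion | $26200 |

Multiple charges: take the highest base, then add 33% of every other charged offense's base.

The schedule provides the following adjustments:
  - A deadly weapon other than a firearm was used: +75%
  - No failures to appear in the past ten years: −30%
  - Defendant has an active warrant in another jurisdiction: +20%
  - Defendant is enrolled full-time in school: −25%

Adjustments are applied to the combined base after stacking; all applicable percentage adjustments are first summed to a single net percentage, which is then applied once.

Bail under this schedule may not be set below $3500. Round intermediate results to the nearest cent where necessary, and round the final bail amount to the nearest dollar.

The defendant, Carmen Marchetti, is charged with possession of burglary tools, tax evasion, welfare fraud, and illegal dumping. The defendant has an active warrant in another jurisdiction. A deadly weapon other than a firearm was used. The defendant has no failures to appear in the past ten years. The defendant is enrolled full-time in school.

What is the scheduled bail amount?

Base amounts from the schedule: possession of burglary tools $4000; tax evasion $26200; welfare fraud $37450; illegal dumping $6000.
Stacking rule: highest base plus 33% of each additional charge. Highest is welfare fraud at $37450. Additional: $4000 × 33% = $1320; $26200 × 33% = $8646; $6000 × 33% = $1980. Combined base = $37450 + $11946 = $49396.
Net percentage adjustment: +75% −30% +20% −25% = +40%. $49396 × 1.4 = $69154.40.
$69154.40 is at or above the $3500 minimum.
Rounded to the nearest dollar: $69154.

$69154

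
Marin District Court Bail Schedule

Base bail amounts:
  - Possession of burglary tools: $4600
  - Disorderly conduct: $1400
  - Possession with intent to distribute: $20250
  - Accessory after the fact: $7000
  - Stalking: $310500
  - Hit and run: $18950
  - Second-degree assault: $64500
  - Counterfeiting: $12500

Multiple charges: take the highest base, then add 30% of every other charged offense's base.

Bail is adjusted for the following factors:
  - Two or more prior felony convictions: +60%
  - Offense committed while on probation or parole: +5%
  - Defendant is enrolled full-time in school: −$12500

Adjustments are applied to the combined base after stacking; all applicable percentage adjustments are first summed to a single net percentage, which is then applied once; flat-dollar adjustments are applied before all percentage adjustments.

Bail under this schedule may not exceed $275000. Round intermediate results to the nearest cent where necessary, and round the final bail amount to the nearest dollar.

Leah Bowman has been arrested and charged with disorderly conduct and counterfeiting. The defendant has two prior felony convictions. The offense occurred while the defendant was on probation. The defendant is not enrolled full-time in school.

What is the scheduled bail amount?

Base amounts from the schedule: disorderly conduct $1400; counterfeiting $12500.
Stacking rule: highest base plus 30% of each additional charge. Highest is counterfeiting at $12500. Additional: $1400 × 30% = $420. Combined base = $12500 + $420 = $12920.
Net percentage adjustment: +60% +5% = +65%. $12920 × 1.65 = $21318.
$21318 is within the $275000 maximum.

$21318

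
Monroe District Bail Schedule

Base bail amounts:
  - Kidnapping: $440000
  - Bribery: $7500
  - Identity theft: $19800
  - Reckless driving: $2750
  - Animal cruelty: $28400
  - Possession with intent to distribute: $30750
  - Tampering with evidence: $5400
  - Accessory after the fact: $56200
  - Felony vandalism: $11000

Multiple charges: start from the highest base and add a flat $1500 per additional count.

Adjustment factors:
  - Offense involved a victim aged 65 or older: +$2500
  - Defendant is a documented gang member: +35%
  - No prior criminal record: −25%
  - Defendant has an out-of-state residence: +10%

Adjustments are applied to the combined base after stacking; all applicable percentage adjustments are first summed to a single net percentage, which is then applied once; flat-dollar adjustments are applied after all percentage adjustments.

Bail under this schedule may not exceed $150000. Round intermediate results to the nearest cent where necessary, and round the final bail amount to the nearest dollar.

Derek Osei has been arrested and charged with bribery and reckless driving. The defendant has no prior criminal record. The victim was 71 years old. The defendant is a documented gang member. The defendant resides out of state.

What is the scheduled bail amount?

$13300

Base amounts from the schedule: bribery $7500; reckless driving $2750.
Stacking rule: highest base plus $1500 per additional charge. Highest is bribery at $7500; 1 additional charge → +$1500. Combined base = $9000.
Net percentage adjustment: +35% −25% +10% = +20%. $9000 × 1.2 = $10800.
Offense involved a victim aged 65 or older (+$2500 flat): $10800 + $2500 = $13300.
$13300 is within the $150000 maximum.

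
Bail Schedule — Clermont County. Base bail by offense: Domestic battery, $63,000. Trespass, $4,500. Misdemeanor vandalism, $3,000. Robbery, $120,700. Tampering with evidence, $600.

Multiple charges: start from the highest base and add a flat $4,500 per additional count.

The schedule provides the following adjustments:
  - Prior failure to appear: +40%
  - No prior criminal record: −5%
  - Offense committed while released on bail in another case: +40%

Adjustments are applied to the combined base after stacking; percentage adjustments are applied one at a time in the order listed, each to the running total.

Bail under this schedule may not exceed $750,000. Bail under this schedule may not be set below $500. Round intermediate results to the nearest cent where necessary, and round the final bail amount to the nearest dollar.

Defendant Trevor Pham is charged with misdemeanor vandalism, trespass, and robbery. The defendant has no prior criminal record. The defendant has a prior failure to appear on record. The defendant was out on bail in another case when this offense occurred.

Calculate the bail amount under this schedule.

Base amounts from the schedule: misdemeanor vandalism $3,000; trespass $4,500; robbery $120,700.
Stacking rule: highest base plus $4,500 per additional charge. Highest is robbery at $120,700; 2 additional charges → +$9,000. Combined base = $129,700.
Prior failure to appear (+40%): $129,700 × 1.4 = $181,580.
No prior criminal record (−5%): $181,580 × 0.95 = $172,501.
Offense committed while released on bail in another case (+40%): $172,501 × 1.4 = $241,501.40.
$241,501.40 is within the $750,000 maximum.
$241,501.40 is at or above the $500 minimum.
Rounded to the nearest dollar: $241,501.

$241,501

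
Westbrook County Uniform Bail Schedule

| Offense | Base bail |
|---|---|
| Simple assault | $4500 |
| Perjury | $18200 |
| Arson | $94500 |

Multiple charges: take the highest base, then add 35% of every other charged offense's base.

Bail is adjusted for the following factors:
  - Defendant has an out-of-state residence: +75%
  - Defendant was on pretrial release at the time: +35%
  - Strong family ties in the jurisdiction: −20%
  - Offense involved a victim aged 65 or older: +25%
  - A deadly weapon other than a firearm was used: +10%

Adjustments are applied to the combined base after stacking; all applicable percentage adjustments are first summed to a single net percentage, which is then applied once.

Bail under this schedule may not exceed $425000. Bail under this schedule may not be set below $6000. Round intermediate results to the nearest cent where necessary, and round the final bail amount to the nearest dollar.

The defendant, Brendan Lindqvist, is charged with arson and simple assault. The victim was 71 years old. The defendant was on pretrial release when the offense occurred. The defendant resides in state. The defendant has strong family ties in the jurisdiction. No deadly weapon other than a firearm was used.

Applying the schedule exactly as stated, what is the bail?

Base amounts from the schedule: arson $94500; simple assault $4500.
Stacking rule: highest base plus 35% of each additional charge. Highest is arson at $94500. Additional: $4500 × 35% = $1575. Combined base = $94500 + $1575 = $96075.
Net percentage adjustment: +35% −20% +25% = +40%. $96075 × 1.4 = $134505.
$134505 is within the $425000 maximum.
$134505 is at or above the $6000 minimum.

$134505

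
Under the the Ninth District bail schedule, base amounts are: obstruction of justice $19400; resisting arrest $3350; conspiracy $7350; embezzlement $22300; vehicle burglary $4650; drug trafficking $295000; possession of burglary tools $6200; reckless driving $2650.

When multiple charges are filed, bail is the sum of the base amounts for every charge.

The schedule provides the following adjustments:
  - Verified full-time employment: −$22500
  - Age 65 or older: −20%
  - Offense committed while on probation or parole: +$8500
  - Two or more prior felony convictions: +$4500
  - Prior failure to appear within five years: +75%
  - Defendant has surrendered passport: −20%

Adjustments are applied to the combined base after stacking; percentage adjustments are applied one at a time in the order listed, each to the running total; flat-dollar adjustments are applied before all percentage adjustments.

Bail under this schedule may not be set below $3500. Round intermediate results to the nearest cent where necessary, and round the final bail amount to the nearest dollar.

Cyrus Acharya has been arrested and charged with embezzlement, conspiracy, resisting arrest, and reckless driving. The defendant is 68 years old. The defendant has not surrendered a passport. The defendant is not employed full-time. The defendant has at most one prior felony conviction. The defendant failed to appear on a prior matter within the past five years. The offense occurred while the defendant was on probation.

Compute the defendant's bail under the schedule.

Base amounts from the schedule: embezzlement $22300; conspiracy $7350; resisting arrest $3350; reckless driving $2650.
Stacking rule: sum of all bases. $22300 + $7350 + $3350 + $2650 = $35650.
Offense committed while on probation or parole (+$8500 flat): $35650 + $8500 = $44150.
Age 65 or older (−20%): $44150 × 0.8 = $35320.
Prior failure to appear within five years (+75%): $35320 × 1.75 = $61810.
$61810 is at or above the $3500 minimum.

$61810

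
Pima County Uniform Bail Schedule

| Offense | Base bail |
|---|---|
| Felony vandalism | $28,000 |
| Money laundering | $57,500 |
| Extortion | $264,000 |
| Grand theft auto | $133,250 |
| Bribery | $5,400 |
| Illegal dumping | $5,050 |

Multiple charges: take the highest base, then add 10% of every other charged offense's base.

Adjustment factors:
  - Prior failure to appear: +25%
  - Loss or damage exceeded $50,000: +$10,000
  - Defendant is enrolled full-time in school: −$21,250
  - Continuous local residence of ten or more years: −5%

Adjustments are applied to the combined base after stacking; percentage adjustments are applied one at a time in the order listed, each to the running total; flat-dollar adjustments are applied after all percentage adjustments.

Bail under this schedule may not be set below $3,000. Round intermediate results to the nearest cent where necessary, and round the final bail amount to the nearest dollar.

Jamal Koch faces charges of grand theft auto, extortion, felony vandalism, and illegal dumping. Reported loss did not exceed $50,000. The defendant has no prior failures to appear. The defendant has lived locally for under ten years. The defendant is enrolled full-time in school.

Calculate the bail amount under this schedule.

$259,380

Base amounts from the schedule: grand theft auto $133,250; extortion $264,000; felony vandalism $28,000; illegal dumping $5,050.
Stacking rule: highest base plus 10% of each additional charge. Highest is extortion at $264,000. Additional: $133,250 × 10% = $13,325; $28,000 × 10% = $2,800; $5,050 × 10% = $505. Combined base = $264,000 + $16,630 = $280,630.
Defendant is enrolled full-time in school (−$21,250 flat): $280,630 − $21,250 = $259,380.
$259,380 is at or above the $3,000 minimum.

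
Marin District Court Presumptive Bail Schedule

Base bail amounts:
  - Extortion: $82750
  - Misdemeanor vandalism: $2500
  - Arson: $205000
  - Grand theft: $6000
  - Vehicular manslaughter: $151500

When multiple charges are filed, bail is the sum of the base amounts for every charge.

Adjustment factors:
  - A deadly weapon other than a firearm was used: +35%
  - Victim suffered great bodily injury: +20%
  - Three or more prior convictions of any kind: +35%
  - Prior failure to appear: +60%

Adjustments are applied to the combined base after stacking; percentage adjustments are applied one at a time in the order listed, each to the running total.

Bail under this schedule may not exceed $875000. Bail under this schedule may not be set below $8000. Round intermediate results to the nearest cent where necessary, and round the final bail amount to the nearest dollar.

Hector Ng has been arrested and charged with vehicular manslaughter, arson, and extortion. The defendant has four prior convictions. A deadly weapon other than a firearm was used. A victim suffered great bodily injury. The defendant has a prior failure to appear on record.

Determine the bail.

$875000

Base amounts from the schedule: vehicular manslaughter $151500; arson $205000; extortion $82750.
Stacking rule: sum of all bases. $151500 + $205000 + $82750 = $439250.
A deadly weapon other than a firearm was used (+35%): $439250 × 1.35 = $592987.50.
Victim suffered great bodily injury (+20%): $592987.50 × 1.2 = $711585.
Three or more prior convictions of any kind (+35%): $711585 × 1.35 = $960639.75.
Prior failure to appear (+60%): $960639.75 × 1.6 = $1537023.60.
Result $1537023.60 exceeds the maximum of $875000; bail is capped at $875000.
$875000 is at or above the $8000 minimum.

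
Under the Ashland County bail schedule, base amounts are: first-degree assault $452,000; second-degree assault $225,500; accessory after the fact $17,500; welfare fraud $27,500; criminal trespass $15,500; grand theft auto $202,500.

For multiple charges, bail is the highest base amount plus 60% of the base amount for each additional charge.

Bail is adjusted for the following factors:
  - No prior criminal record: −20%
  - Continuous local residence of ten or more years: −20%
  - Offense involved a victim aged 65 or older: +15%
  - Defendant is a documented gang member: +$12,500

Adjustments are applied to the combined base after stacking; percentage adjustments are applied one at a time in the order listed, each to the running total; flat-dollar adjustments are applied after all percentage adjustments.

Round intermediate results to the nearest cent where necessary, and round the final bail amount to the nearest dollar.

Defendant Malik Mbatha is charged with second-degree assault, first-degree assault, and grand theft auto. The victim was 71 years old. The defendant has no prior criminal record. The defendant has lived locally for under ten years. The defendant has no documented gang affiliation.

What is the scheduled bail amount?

Base amounts from the schedule: second-degree assault $225,500; first-degree assault $452,000; grand theft auto $202,500.
Stacking rule: highest base plus 60% of each additional charge. Highest is first-degree assault at $452,000. Additional: $225,500 × 60% = $135,300; $202,500 × 60% = $121,500. Combined base = $452,000 + $256,800 = $708,800.
No prior criminal record (−20%): $708,800 × 0.8 = $567,040.
Offense involved a victim aged 65 or older (+15%): $567,040 × 1.15 = $652,096.

$652,096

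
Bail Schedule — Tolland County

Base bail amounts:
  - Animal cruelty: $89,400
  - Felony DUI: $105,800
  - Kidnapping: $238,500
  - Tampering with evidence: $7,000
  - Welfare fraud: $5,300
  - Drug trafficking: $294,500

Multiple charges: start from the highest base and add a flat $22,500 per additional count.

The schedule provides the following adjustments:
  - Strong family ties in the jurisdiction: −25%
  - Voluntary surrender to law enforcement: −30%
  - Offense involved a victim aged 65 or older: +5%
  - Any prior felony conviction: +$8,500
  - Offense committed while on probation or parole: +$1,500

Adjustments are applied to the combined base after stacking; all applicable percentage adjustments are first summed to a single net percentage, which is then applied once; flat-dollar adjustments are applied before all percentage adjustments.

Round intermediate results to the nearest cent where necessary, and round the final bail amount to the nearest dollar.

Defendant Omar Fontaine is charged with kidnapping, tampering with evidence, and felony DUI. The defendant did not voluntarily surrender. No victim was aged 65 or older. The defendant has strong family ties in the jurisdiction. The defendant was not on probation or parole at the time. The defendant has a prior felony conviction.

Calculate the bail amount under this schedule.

$219,000

Base amounts from the schedule: kidnapping $238,500; tampering with evidence $7,000; felony DUI $105,800.
Stacking rule: highest base plus $22,500 per additional charge. Highest is kidnapping at $238,500; 2 additional charges → +$45,000. Combined base = $283,500.
Any prior felony conviction (+$8,500 flat): $283,500 + $8,500 = $292,000.
Strong family ties in the jurisdiction (−25%): $292,000 × 0.75 = $219,000.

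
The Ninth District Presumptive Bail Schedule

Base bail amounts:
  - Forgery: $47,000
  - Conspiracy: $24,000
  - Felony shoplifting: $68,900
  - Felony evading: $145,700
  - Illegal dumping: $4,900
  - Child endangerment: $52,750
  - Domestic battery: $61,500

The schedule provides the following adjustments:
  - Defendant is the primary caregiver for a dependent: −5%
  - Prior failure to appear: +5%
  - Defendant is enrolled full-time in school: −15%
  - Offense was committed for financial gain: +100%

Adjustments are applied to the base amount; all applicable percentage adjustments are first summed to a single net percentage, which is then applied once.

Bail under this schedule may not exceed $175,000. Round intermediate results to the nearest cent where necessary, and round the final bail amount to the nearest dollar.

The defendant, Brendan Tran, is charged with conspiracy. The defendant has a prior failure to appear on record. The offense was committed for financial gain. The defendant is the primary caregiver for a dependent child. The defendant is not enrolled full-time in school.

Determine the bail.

Base amounts from the schedule: conspiracy $24,000.
Single charge. Combined base = $24,000.
Net percentage adjustment: −5% +5% +100% = +100%. $24,000 × 2 = $48,000.
$48,000 is within the $175,000 maximum.

$48,000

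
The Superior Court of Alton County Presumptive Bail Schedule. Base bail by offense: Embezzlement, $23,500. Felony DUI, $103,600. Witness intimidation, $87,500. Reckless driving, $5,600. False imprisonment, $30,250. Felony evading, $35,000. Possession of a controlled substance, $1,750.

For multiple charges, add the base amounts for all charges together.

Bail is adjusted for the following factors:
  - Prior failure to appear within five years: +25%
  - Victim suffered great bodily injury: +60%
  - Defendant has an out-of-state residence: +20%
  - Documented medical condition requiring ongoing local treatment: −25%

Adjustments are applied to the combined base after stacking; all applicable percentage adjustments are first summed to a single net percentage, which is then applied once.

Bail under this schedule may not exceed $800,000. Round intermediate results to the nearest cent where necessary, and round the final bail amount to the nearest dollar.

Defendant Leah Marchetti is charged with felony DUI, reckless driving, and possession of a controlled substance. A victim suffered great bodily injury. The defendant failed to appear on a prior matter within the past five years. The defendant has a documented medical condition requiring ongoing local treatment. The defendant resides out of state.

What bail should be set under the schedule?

Base amounts from the schedule: felony DUI $103,600; reckless driving $5,600; possession of a controlled substance $1,750.
Stacking rule: sum of all bases. $103,600 + $5,600 + $1,750 = $110,950.
Net percentage adjustment: +25% +60% +20% −25% = +80%. $110,950 × 1.8 = $199,710.
$199,710 is within the $800,000 maximum.

$199,710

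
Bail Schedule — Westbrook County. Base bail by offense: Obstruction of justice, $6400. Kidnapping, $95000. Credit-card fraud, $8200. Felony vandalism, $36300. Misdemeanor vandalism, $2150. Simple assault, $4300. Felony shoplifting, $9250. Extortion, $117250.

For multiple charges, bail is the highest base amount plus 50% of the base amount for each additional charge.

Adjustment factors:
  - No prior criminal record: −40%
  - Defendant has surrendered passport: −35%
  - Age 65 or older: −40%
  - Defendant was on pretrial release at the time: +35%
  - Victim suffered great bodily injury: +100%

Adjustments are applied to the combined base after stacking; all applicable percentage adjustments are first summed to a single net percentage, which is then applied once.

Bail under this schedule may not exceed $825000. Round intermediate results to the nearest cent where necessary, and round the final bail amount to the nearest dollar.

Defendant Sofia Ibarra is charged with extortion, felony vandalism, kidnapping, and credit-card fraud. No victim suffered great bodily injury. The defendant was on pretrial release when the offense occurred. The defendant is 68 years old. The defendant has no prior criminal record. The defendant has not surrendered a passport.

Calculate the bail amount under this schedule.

Base amounts from the schedule: extortion $117250; felony vandalism $36300; kidnapping $95000; credit-card fraud $8200.
Stacking rule: highest base plus 50% of each additional charge. Highest is extortion at $117250. Additional: $36300 × 50% = $18150; $95000 × 50% = $47500; $8200 × 50% = $4100. Combined base = $117250 + $69750 = $187000.
Net percentage adjustment: −40% −40% +35% = −45%. $187000 × 0.55 = $102850.
$102850 is within the $825000 maximum.

$102850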